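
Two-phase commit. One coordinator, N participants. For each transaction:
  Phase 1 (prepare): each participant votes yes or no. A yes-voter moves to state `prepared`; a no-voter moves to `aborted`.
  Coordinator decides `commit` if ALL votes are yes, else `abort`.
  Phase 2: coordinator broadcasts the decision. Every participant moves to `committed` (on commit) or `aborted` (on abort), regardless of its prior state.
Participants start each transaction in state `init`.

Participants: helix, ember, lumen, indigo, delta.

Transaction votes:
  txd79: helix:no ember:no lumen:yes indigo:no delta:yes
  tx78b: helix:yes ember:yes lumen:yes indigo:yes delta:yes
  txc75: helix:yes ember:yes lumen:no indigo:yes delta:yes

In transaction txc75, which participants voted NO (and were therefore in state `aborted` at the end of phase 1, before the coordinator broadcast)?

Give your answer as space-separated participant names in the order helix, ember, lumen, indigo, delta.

Answer: lumen

Derivation:
Txn txc75 phase 1: helix yes -> prepared; ember yes -> prepared; lumen no -> aborted; indigo yes -> prepared; delta yes -> prepared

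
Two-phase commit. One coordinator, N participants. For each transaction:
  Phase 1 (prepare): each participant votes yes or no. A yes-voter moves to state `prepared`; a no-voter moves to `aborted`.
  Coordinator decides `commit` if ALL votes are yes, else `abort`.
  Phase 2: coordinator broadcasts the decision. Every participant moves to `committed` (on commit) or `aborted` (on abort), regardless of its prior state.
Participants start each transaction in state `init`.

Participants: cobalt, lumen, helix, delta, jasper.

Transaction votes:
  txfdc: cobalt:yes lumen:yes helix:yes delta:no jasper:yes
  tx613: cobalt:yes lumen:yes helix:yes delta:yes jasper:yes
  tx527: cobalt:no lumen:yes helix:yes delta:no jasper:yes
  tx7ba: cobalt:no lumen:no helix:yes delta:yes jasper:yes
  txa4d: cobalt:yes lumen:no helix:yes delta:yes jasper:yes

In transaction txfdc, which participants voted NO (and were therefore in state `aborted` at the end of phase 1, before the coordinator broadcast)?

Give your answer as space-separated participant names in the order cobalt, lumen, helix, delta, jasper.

Txn txfdc phase 1: cobalt yes -> prepared; lumen yes -> prepared; helix yes -> prepared; delta no -> aborted; jasper yes -> prepared

Answer: delta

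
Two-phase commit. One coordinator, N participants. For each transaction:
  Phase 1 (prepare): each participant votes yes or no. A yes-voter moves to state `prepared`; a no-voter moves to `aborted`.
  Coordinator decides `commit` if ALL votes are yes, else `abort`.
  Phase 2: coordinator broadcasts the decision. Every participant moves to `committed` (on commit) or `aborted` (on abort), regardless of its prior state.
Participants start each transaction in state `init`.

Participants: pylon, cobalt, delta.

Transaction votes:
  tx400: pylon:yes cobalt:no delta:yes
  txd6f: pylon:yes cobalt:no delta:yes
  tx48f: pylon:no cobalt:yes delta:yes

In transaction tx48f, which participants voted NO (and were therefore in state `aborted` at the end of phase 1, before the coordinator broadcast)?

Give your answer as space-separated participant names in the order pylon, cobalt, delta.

Txn tx48f phase 1: pylon no -> aborted; cobalt yes -> prepared; delta yes -> prepared

Answer: pylon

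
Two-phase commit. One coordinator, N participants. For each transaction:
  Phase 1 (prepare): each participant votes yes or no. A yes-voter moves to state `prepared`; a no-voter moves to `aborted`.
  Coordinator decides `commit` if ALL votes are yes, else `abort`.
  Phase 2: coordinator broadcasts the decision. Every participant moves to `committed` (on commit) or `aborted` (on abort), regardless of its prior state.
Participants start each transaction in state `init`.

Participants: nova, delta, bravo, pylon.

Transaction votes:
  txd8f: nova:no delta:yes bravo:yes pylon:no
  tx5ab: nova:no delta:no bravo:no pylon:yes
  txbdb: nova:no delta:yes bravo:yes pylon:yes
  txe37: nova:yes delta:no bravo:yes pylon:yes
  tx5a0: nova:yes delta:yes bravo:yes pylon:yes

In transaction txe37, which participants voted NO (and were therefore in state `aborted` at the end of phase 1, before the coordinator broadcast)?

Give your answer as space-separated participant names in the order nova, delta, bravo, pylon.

Txn txe37 phase 1: nova yes -> prepared; delta no -> aborted; bravo yes -> prepared; pylon yes -> prepared

Answer: delta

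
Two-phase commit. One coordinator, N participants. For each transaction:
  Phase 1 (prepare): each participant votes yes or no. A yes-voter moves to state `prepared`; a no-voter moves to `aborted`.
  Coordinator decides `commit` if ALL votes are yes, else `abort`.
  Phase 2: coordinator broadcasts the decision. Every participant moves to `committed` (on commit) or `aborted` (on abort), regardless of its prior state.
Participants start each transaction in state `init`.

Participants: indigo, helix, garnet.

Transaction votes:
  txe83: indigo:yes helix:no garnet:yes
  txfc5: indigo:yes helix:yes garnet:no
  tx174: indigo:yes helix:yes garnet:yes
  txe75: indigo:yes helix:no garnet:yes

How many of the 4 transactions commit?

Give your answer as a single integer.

txe83: no from helix -> abort (commits=0)
txfc5: no from garnet -> abort (commits=0)
tx174: all yes -> commit (commits=1)
txe75: no from helix -> abort (commits=1)

Answer: 1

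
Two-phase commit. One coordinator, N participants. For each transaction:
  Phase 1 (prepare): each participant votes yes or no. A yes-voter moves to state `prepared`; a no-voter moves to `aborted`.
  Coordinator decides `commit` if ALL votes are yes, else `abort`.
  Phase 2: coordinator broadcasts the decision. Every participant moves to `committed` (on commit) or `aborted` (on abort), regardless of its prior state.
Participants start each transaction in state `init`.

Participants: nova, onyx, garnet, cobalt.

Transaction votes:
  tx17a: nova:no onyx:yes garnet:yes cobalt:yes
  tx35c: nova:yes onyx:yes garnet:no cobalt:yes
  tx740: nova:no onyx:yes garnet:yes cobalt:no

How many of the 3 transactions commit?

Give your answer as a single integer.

tx17a: no from nova -> abort (commits=0)
tx35c: no from garnet -> abort (commits=0)
tx740: no from nova, cobalt -> abort (commits=0)

Answer: 0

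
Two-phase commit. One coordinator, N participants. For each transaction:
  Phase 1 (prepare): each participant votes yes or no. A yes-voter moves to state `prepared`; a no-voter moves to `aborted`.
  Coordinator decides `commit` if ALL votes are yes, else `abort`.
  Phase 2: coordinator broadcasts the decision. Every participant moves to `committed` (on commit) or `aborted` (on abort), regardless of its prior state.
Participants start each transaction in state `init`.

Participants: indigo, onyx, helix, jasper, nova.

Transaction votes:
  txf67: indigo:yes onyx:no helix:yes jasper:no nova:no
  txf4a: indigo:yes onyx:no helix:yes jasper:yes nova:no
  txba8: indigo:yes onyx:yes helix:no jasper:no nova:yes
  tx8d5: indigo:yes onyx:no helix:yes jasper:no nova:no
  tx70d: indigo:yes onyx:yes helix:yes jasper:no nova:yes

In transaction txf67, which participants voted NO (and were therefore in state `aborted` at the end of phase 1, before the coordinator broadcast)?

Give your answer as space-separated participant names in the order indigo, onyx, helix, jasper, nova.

Answer: onyx jasper nova

Derivation:
Txn txf67 phase 1: indigo yes -> prepared; onyx no -> aborted; helix yes -> prepared; jasper no -> aborted; nova no -> aborted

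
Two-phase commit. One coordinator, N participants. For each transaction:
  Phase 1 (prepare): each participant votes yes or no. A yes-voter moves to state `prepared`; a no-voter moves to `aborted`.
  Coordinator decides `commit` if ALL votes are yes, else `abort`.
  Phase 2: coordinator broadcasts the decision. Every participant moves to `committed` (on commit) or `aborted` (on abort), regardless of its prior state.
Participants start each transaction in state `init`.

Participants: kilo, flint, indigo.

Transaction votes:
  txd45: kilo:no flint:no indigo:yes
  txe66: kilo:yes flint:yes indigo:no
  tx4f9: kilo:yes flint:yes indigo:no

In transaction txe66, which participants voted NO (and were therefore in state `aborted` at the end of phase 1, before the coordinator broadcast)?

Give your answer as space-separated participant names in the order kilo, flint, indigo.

Answer: indigo

Derivation:
Txn txe66 phase 1: kilo yes -> prepared; flint yes -> prepared; indigo no -> aborted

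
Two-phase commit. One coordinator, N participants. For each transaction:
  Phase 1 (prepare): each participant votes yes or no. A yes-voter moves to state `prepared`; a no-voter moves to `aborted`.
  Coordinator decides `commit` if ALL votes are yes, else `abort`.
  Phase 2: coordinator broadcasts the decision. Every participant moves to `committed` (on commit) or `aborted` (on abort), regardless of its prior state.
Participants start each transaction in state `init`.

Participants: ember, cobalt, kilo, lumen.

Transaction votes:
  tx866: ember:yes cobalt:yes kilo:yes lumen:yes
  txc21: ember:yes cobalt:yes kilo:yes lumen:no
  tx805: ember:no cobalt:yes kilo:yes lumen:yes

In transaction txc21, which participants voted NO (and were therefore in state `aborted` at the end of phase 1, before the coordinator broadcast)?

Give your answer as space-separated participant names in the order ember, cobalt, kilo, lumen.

Txn txc21 phase 1: ember yes -> prepared; cobalt yes -> prepared; kilo yes -> prepared; lumen no -> aborted

Answer: lumen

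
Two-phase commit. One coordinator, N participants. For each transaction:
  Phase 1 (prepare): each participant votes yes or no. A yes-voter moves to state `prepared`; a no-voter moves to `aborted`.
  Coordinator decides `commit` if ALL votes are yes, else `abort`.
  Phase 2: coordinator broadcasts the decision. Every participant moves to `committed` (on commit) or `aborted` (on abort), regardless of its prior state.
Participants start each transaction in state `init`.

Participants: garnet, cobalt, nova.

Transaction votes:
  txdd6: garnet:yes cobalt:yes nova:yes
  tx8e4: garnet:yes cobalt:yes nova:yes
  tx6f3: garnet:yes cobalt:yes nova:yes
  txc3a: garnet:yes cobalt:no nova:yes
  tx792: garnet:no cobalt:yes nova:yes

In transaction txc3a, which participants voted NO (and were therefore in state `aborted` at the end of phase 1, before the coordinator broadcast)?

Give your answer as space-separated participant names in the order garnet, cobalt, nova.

Txn txc3a phase 1: garnet yes -> prepared; cobalt no -> aborted; nova yes -> prepared

Answer: cobalt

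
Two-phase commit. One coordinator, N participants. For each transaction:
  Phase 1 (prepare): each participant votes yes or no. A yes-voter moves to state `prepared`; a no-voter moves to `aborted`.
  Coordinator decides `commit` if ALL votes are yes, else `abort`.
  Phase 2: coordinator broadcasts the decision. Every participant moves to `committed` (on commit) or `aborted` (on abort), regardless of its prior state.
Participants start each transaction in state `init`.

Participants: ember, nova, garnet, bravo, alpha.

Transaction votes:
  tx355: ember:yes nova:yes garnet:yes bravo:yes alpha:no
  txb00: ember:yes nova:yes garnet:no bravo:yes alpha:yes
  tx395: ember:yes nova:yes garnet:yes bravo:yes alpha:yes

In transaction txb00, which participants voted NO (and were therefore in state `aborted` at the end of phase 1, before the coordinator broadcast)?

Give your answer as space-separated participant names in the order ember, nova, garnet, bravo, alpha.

Txn txb00 phase 1: ember yes -> prepared; nova yes -> prepared; garnet no -> aborted; bravo yes -> prepared; alpha yes -> prepared

Answer: garnet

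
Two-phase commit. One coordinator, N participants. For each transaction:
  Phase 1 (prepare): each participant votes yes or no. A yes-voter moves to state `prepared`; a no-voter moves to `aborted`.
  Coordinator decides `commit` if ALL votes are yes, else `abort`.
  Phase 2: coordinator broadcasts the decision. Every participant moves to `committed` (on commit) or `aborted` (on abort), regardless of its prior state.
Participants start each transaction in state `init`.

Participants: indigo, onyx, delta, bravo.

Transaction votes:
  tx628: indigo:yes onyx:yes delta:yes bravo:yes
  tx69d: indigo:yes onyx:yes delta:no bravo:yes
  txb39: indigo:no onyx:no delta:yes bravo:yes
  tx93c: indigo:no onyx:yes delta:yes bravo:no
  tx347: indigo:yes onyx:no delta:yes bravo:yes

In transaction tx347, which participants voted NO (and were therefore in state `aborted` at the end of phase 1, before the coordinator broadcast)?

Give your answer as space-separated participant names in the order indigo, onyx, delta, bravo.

Answer: onyx

Derivation:
Txn tx347 phase 1: indigo yes -> prepared; onyx no -> aborted; delta yes -> prepared; bravo yes -> prepared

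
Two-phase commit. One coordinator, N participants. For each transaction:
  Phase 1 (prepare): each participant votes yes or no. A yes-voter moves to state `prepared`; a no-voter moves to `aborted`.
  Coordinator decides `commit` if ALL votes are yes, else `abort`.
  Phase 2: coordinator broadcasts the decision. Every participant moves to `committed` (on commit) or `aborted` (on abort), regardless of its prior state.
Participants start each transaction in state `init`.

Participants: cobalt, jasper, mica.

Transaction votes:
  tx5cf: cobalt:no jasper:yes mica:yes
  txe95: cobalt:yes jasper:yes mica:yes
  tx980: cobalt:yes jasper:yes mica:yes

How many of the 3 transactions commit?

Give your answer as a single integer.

Answer: 2

Derivation:
tx5cf: no from cobalt -> abort (commits=0)
txe95: all yes -> commit (commits=1)
tx980: all yes -> commit (commits=2)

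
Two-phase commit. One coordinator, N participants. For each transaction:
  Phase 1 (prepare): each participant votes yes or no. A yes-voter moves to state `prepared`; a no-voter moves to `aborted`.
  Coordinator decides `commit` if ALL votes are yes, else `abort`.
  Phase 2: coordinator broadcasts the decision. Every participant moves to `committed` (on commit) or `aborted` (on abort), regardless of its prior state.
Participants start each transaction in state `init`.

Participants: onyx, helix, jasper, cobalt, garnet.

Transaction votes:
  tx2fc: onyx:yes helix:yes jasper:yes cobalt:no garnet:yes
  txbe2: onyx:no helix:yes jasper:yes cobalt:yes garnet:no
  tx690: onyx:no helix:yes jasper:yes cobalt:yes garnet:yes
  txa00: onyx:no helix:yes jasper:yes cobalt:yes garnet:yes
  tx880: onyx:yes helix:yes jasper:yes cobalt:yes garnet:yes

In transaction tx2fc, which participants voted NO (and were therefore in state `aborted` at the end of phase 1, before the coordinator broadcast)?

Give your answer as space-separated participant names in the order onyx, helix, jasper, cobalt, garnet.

Answer: cobalt

Derivation:
Txn tx2fc phase 1: onyx yes -> prepared; helix yes -> prepared; jasper yes -> prepared; cobalt no -> aborted; garnet yes -> prepared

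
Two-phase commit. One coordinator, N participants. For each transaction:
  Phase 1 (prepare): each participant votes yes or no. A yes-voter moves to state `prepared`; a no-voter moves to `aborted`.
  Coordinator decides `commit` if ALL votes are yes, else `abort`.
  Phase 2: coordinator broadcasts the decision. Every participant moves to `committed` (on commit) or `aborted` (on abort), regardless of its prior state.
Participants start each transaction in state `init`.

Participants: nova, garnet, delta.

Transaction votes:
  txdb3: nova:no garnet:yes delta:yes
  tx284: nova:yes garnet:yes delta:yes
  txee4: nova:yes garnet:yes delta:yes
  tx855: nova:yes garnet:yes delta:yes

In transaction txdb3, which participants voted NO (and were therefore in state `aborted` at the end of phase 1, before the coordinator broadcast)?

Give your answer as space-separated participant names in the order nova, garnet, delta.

Answer: nova

Derivation:
Txn txdb3 phase 1: nova no -> aborted; garnet yes -> prepared; delta yes -> prepared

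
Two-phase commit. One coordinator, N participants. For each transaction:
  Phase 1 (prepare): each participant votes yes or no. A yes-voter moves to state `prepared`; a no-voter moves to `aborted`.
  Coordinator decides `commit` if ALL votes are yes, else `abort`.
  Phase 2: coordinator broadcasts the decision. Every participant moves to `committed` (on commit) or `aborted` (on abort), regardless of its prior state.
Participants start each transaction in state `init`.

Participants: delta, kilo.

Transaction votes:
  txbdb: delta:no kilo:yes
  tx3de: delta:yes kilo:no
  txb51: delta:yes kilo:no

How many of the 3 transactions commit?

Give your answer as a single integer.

txbdb: no from delta -> abort (commits=0)
tx3de: no from kilo -> abort (commits=0)
txb51: no from kilo -> abort (commits=0)

Answer: 0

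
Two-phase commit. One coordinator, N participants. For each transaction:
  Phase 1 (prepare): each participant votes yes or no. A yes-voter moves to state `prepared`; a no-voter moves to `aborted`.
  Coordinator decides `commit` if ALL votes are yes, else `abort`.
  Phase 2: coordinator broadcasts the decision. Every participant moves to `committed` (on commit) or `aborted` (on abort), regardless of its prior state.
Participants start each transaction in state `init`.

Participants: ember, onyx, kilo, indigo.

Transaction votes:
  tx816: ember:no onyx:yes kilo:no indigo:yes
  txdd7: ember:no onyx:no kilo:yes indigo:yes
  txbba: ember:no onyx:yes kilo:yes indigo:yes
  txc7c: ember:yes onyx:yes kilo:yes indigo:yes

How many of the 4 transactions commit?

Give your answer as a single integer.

Answer: 1

Derivation:
tx816: no from ember, kilo -> abort (commits=0)
txdd7: no from ember, onyx -> abort (commits=0)
txbba: no from ember -> abort (commits=0)
txc7c: all yes -> commit (commits=1)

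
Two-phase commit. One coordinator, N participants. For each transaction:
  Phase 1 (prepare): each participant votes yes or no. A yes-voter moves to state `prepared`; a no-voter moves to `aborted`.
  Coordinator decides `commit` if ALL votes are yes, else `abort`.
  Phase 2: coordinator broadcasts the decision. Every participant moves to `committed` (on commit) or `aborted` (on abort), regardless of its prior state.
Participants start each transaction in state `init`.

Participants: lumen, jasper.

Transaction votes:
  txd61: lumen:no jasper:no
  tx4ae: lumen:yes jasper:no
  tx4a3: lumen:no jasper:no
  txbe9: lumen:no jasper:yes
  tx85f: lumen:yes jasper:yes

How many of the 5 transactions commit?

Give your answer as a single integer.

Answer: 1

Derivation:
txd61: no from lumen, jasper -> abort (commits=0)
tx4ae: no from jasper -> abort (commits=0)
tx4a3: no from lumen, jasper -> abort (commits=0)
txbe9: no from lumen -> abort (commits=0)
tx85f: all yes -> commit (commits=1)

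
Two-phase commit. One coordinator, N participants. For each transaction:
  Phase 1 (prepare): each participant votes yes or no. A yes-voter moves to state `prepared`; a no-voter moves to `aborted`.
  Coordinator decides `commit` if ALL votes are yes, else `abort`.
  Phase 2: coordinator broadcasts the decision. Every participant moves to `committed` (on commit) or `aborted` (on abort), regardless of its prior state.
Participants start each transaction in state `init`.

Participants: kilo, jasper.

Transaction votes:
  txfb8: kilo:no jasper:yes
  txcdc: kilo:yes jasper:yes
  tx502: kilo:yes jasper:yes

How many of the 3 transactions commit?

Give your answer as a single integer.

txfb8: no from kilo -> abort (commits=0)
txcdc: all yes -> commit (commits=1)
tx502: all yes -> commit (commits=2)

Answer: 2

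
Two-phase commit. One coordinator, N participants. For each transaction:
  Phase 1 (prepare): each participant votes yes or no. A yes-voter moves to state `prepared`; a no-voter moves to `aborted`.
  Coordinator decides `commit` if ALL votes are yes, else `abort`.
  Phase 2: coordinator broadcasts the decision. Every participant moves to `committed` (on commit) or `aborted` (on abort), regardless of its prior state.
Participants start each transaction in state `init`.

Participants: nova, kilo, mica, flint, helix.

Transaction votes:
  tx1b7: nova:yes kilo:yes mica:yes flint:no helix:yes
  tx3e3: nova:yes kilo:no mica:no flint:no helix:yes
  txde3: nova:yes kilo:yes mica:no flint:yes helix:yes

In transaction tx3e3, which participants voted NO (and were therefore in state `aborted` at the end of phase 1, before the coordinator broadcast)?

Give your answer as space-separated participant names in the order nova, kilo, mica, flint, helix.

Txn tx3e3 phase 1: nova yes -> prepared; kilo no -> aborted; mica no -> aborted; flint no -> aborted; helix yes -> prepared

Answer: kilo mica flint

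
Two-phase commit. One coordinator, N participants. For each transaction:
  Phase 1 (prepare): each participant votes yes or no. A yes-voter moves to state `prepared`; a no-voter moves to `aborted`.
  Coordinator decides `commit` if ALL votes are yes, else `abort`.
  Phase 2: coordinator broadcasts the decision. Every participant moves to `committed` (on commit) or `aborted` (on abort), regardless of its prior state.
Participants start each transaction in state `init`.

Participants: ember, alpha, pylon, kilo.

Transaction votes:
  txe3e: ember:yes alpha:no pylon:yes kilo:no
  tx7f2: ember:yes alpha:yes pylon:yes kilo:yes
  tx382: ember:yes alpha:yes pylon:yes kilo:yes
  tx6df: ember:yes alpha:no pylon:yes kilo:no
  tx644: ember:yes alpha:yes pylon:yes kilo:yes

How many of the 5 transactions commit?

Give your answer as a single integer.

Answer: 3

Derivation:
txe3e: no from alpha, kilo -> abort (commits=0)
tx7f2: all yes -> commit (commits=1)
tx382: all yes -> commit (commits=2)
tx6df: no from alpha, kilo -> abort (commits=2)
tx644: all yes -> commit (commits=3)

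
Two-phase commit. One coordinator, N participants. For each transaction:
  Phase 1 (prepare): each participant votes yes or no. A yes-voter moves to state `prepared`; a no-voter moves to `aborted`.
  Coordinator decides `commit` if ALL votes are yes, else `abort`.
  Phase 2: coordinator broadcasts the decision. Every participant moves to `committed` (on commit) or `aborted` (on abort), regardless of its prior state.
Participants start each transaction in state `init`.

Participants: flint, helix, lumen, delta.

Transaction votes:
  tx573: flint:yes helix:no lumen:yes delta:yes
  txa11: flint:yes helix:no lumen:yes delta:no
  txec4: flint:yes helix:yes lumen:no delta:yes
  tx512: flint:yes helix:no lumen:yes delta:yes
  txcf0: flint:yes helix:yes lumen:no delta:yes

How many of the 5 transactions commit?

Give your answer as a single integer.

tx573: no from helix -> abort (commits=0)
txa11: no from helix, delta -> abort (commits=0)
txec4: no from lumen -> abort (commits=0)
tx512: no from helix -> abort (commits=0)
txcf0: no from lumen -> abort (commits=0)

Answer: 0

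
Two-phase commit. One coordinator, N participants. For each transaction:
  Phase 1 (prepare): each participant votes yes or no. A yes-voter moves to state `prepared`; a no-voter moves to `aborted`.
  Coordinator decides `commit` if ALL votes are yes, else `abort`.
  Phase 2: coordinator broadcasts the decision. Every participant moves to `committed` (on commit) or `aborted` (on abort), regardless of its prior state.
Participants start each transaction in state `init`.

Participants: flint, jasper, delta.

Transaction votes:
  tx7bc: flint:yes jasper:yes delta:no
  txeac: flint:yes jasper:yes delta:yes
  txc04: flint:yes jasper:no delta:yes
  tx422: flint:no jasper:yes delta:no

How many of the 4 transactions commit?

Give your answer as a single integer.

tx7bc: no from delta -> abort (commits=0)
txeac: all yes -> commit (commits=1)
txc04: no from jasper -> abort (commits=1)
tx422: no from flint, delta -> abort (commits=1)

Answer: 1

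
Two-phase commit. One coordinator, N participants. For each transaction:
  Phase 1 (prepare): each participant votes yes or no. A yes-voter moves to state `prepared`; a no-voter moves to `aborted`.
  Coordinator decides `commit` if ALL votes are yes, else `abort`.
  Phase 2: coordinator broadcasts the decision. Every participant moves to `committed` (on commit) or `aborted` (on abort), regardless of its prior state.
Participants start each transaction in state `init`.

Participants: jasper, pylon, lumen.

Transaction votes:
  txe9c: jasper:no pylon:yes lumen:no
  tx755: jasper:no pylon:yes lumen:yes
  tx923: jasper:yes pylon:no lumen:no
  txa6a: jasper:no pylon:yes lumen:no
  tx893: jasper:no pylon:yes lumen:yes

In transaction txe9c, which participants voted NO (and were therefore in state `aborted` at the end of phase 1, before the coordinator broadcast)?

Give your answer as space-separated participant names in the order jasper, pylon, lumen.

Answer: jasper lumen

Derivation:
Txn txe9c phase 1: jasper no -> aborted; pylon yes -> prepared; lumen no -> aborted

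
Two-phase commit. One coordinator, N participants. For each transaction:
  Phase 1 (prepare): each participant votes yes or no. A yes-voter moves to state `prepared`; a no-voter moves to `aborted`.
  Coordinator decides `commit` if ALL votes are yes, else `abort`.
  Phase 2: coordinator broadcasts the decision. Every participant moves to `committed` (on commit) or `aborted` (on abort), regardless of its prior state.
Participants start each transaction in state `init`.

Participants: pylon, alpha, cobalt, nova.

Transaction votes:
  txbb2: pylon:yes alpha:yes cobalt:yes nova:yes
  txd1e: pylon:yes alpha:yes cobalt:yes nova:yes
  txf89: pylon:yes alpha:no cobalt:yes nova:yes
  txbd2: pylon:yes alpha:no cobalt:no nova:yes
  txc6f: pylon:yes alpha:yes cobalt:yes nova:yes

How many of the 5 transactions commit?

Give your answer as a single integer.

txbb2: all yes -> commit (commits=1)
txd1e: all yes -> commit (commits=2)
txf89: no from alpha -> abort (commits=2)
txbd2: no from alpha, cobalt -> abort (commits=2)
txc6f: all yes -> commit (commits=3)

Answer: 3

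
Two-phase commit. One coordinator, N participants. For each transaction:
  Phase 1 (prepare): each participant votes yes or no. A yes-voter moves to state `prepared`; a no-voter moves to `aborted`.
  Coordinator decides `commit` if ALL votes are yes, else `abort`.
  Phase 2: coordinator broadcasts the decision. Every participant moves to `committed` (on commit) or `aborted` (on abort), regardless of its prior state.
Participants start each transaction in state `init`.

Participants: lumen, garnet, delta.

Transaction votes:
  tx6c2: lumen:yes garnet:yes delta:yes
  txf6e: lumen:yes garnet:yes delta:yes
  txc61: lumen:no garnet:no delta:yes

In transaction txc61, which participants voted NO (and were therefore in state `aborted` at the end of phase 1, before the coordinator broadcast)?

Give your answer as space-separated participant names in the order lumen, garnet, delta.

Txn txc61 phase 1: lumen no -> aborted; garnet no -> aborted; delta yes -> prepared

Answer: lumen garnet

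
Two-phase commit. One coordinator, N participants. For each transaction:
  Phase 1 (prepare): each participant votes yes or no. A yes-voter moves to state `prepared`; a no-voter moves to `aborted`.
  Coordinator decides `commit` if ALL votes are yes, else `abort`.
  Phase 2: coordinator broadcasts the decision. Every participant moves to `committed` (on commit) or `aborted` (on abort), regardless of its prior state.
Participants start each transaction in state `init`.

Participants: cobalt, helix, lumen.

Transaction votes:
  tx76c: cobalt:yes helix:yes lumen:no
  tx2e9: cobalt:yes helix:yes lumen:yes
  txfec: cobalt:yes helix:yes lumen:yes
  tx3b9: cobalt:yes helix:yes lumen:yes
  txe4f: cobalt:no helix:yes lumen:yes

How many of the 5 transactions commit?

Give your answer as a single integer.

Answer: 3

Derivation:
tx76c: no from lumen -> abort (commits=0)
tx2e9: all yes -> commit (commits=1)
txfec: all yes -> commit (commits=2)
tx3b9: all yes -> commit (commits=3)
txe4f: no from cobalt -> abort (commits=3)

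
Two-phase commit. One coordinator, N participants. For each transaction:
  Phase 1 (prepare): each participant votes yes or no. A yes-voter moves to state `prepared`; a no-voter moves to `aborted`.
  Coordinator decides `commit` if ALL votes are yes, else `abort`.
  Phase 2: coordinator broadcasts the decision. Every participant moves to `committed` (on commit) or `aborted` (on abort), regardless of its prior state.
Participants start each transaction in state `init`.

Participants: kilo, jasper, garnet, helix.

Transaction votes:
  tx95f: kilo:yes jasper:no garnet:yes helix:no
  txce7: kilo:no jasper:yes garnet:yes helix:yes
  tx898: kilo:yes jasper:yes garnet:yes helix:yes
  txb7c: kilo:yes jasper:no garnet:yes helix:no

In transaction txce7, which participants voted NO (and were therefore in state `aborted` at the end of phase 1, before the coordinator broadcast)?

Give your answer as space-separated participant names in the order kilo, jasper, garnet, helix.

Answer: kilo

Derivation:
Txn txce7 phase 1: kilo no -> aborted; jasper yes -> prepared; garnet yes -> prepared; helix yes -> prepared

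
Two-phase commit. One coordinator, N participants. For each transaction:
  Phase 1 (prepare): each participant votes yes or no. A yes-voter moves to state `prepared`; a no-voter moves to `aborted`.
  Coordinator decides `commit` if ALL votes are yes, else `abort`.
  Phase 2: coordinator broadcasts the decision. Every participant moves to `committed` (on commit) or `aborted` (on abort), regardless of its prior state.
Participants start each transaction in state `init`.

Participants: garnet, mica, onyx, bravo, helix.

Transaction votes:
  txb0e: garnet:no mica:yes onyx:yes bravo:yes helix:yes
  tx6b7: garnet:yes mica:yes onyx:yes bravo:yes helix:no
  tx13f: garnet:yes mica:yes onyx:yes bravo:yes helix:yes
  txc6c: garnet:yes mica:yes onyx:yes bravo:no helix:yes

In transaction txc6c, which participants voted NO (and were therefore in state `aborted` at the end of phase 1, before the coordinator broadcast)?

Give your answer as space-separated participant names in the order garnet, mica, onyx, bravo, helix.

Txn txc6c phase 1: garnet yes -> prepared; mica yes -> prepared; onyx yes -> prepared; bravo no -> aborted; helix yes -> prepared

Answer: bravo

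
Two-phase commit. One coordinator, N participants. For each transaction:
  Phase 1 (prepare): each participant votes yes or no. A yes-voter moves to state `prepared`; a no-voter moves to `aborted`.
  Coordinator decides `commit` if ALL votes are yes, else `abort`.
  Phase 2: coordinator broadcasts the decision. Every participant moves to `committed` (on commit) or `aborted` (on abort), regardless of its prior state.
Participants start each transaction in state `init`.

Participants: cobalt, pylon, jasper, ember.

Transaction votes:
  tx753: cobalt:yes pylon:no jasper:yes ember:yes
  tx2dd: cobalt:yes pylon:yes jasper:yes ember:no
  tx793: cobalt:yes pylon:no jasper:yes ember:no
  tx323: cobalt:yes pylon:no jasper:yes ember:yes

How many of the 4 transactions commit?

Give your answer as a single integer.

Answer: 0

Derivation:
tx753: no from pylon -> abort (commits=0)
tx2dd: no from ember -> abort (commits=0)
tx793: no from pylon, ember -> abort (commits=0)
tx323: no from pylon -> abort (commits=0)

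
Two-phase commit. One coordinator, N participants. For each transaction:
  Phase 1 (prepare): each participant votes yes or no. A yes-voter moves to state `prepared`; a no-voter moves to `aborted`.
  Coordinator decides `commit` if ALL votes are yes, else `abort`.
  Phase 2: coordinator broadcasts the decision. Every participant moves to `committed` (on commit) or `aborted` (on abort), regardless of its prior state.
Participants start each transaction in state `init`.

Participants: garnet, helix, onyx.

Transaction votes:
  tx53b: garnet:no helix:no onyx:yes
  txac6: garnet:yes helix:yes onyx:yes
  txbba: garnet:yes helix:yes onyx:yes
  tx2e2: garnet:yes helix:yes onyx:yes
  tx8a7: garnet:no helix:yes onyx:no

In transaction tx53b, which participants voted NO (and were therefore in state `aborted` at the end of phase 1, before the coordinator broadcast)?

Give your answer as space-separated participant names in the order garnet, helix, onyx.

Txn tx53b phase 1: garnet no -> aborted; helix no -> aborted; onyx yes -> prepared

Answer: garnet helix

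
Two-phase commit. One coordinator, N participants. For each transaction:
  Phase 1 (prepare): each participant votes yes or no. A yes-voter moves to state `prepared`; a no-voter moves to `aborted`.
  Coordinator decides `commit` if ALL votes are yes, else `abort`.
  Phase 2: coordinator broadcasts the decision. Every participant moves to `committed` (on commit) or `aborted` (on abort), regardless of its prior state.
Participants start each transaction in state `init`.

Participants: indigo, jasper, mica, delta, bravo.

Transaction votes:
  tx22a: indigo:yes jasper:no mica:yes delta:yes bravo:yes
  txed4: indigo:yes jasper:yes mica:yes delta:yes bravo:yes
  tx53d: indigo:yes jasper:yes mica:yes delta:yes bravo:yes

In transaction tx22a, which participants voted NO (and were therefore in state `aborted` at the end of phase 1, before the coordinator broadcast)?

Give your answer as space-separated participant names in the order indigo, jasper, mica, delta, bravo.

Txn tx22a phase 1: indigo yes -> prepared; jasper no -> aborted; mica yes -> prepared; delta yes -> prepared; bravo yes -> prepared

Answer: jasper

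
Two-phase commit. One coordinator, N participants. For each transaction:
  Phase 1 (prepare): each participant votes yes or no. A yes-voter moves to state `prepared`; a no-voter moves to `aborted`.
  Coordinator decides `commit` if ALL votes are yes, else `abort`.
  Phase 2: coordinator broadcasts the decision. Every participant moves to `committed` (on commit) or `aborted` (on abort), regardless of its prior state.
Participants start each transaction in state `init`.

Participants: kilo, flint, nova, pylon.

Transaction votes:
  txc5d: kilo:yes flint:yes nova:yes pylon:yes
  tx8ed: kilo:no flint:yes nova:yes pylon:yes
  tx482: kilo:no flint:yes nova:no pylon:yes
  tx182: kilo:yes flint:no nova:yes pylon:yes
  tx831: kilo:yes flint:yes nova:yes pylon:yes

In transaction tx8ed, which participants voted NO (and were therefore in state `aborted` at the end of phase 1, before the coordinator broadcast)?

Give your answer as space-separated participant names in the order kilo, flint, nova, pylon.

Answer: kilo

Derivation:
Txn tx8ed phase 1: kilo no -> aborted; flint yes -> prepared; nova yes -> prepared; pylon yes -> prepared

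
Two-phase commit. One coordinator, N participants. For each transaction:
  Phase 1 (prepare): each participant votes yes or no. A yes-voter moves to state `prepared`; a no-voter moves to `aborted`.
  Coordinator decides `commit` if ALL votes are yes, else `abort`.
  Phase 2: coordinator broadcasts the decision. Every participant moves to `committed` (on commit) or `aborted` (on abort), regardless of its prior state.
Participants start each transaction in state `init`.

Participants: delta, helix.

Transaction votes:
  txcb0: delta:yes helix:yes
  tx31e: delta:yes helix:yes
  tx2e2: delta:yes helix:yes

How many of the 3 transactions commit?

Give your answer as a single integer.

txcb0: all yes -> commit (commits=1)
tx31e: all yes -> commit (commits=2)
tx2e2: all yes -> commit (commits=3)

Answer: 3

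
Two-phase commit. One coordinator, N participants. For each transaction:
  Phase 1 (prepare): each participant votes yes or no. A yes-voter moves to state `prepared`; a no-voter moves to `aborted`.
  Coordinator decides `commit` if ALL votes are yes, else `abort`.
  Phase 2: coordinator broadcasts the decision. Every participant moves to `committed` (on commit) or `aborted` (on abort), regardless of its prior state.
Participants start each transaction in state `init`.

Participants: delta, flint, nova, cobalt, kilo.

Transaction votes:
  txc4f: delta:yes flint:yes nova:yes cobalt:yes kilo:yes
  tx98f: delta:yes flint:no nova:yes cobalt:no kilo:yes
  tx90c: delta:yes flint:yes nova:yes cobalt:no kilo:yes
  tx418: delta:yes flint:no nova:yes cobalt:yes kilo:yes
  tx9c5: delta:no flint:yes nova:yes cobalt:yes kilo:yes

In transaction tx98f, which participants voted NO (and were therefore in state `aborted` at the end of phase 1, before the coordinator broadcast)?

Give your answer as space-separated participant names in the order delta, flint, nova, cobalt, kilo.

Answer: flint cobalt

Derivation:
Txn tx98f phase 1: delta yes -> prepared; flint no -> aborted; nova yes -> prepared; cobalt no -> aborted; kilo yes -> prepared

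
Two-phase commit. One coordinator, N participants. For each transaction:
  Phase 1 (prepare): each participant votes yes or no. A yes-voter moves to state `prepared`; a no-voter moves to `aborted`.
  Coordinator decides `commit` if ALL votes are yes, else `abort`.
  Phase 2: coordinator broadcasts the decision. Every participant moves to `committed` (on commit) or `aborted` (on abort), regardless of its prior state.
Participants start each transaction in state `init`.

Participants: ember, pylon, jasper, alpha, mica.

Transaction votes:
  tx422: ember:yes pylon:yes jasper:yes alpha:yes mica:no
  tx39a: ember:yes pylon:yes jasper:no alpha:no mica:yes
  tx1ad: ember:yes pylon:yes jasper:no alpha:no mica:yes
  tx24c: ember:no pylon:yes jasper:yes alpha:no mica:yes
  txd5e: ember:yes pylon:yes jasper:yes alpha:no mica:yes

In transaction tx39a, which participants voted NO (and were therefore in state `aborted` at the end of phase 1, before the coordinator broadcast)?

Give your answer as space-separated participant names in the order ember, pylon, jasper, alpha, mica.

Answer: jasper alpha

Derivation:
Txn tx39a phase 1: ember yes -> prepared; pylon yes -> prepared; jasper no -> aborted; alpha no -> aborted; mica yes -> prepared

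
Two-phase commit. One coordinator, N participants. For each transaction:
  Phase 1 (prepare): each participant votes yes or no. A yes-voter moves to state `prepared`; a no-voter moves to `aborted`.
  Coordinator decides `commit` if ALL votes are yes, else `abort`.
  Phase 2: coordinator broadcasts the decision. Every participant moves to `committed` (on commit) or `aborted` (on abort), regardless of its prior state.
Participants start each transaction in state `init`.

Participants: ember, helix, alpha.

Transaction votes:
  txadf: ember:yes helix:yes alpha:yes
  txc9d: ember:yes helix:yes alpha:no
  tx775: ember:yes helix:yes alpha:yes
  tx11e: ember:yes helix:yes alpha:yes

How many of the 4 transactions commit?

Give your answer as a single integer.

txadf: all yes -> commit (commits=1)
txc9d: no from alpha -> abort (commits=1)
tx775: all yes -> commit (commits=2)
tx11e: all yes -> commit (commits=3)

Answer: 3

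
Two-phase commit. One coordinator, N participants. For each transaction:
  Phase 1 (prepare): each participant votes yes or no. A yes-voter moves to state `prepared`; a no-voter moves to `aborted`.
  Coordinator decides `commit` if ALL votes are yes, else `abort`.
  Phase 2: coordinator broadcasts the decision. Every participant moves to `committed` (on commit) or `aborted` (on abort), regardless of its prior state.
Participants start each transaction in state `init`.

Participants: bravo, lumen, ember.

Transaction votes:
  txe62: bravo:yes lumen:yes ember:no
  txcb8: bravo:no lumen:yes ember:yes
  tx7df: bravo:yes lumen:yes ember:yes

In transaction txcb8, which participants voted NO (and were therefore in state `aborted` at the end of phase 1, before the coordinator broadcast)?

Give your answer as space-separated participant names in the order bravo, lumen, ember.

Answer: bravo

Derivation:
Txn txcb8 phase 1: bravo no -> aborted; lumen yes -> prepared; ember yes -> prepared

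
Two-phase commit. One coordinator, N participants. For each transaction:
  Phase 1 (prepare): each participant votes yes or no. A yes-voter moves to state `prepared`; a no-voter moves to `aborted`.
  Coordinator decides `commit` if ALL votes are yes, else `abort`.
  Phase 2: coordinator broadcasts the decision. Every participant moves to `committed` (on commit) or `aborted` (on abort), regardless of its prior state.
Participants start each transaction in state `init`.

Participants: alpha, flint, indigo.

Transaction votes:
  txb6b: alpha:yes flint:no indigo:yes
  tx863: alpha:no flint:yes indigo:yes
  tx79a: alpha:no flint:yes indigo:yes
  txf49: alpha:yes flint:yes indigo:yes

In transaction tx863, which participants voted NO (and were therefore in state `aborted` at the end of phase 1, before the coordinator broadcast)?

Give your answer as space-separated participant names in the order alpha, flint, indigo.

Txn tx863 phase 1: alpha no -> aborted; flint yes -> prepared; indigo yes -> prepared

Answer: alpha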